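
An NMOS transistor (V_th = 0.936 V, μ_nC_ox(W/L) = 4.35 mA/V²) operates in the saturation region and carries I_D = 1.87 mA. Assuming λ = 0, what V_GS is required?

V_GS = 1.86 V

In saturation I_D = ½ k_n (V_GS − V_th)², so V_GS − V_th = √(2 I_D / k_n) = √(2 × 1.87 / 4.35) = 0.927 V.
V_GS = 0.936 + 0.927 = 1.86 V.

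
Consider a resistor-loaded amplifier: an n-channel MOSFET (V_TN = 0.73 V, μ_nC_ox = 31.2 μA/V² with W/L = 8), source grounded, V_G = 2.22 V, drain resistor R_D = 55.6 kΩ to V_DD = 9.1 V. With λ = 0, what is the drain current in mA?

V_GS = V_G = 2.22 V, so V_ov = 2.22 − 0.73 = 1.49 V.
k_n = μ_nC_ox · (W/L) = 0.2496 mA/V².
Assume saturation: I_D = ½ k_n V_ov² = 0.5 × 0.2496 × 1.49² = 0.277 mA, giving V_DS = V_DD − I_D R_D = 9.1 − 0.277 × 55.6 = -6.31 V.
But -6.31 V < V_ov = 1.49 V, so the device is actually in triode.
In triode I_D = k_n[V_ov V_DS − ½ V_DS²] and I_D = (V_DD − V_DS)/R_D. Equating: 6.94 V_DS² − 21.68 V_DS + 9.1 = 0, giving V_DS = 0.5 V (the root below V_ov).
I_D = (9.1 − 0.5) / 55.6 = 0.155 mA.

I_D = 0.155 mA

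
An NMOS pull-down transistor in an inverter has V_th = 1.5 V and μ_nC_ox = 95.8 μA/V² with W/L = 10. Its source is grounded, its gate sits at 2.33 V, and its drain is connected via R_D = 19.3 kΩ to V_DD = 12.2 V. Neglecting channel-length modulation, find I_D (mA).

V_GS = V_G = 2.33 V, so V_ov = 2.33 − 1.5 = 0.83 V.
k_n = μ_nC_ox · (W/L) = 0.958 mA/V².
Assume saturation: I_D = ½ k_n V_ov² = 0.5 × 0.958 × 0.83² = 0.33 mA, giving V_DS = V_DD − I_D R_D = 12.2 − 0.33 × 19.3 = 5.83 V.
V_DS = 5.83 V ≥ V_ov = 0.83 V, confirming saturation.

I_D = 0.330 mA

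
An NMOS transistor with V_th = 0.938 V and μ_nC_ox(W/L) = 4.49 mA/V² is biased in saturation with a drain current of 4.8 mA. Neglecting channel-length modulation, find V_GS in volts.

V_GS = 2.40 V

In saturation I_D = ½ k_n (V_GS − V_th)², so V_GS − V_th = √(2 I_D / k_n) = √(2 × 4.8 / 4.49) = 1.46 V.
V_GS = 0.938 + 1.46 = 2.4 V.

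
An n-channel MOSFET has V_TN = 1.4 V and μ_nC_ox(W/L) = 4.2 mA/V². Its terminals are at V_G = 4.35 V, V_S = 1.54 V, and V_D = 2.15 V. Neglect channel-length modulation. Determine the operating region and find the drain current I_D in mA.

V_GS = V_G − V_S = 4.35 − 1.54 = 2.81 V; V_DS = V_D − V_S = 2.15 − 1.54 = 0.61 V.
V_ov = V_GS − V_TN = 2.81 − 1.4 = 1.41 V.
Since V_DS = 0.61 V < V_ov = 1.41 V, the device is in the triode region.
I_D = k_n [V_ov · V_DS − ½ V_DS²] = 4.2 × [1.41 × 0.61 − 0.5 × 0.61²] = 2.83 mA.

Triode; I_D = 2.83 mA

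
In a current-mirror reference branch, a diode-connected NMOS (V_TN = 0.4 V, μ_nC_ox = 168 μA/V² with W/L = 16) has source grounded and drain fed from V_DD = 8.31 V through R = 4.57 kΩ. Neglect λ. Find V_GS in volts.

With gate tied to drain, V_GS = V_DS ≥ V_GS − V_TN, so the device is in saturation.
k_n = μ_nC_ox · (W/L) = 2.688 mA/V².
KCL at the drain: ½ k_n (V_GS − V_TN)² = (V_DD − V_GS)/R.
Let x = V_GS − 0.4. Then 6.14 x² + x − 7.91 = 0, giving x = 1.06 V (positive root), so V_GS = 1.46 V.
I_D = (V_DD − V_GS)/R = (8.31 − 1.46) / 4.57 = 1.5 mA.

V_GS = 1.46 V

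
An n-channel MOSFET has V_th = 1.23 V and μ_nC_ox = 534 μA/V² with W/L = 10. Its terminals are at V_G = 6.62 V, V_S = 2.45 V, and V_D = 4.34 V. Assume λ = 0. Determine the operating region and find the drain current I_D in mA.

Triode; I_D = 20.1 mA

V_GS = V_G − V_S = 6.62 − 2.45 = 4.17 V; V_DS = V_D − V_S = 4.34 − 2.45 = 1.89 V.
k_n = μ_nC_ox · (W/L) = 5.34 mA/V².
V_ov = V_GS − V_th = 4.17 − 1.23 = 2.94 V.
Since V_DS = 1.89 V < V_ov = 2.94 V, the device is in the triode region.
I_D = k_n [V_ov · V_DS − ½ V_DS²] = 5.34 × [2.94 × 1.89 − 0.5 × 1.89²] = 20.1 mA.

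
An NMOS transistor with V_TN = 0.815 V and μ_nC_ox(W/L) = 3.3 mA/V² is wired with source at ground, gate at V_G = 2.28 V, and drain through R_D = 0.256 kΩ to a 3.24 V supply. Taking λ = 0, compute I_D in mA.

I_D = 3.54 mA

V_GS = V_G = 2.28 V, so V_ov = 2.28 − 0.815 = 1.46 V.
Assume saturation: I_D = ½ k_n V_ov² = 0.5 × 3.3 × 1.46² = 3.54 mA, giving V_DS = V_DD − I_D R_D = 3.24 − 3.54 × 0.256 = 2.33 V.
V_DS = 2.33 V ≥ V_ov = 1.46 V, confirming saturation.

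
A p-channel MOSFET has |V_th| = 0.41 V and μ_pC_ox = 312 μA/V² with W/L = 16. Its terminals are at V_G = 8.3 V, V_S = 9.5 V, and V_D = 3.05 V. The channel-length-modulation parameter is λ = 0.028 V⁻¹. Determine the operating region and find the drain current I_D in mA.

V_SG = V_S − V_G = 9.5 − 8.3 = 1.2 V; V_SD = V_S − V_D = 9.5 − 3.05 = 6.45 V.
k_p = μ_pC_ox · (W/L) = 4.992 mA/V².
V_ov = V_SG − |V_th| = 1.2 − 0.41 = 0.79 V.
Since V_SD = 6.45 V ≥ V_ov = 0.79 V, the device is in saturation.
I_D = ½ k_p V_ov² (1 + λ V_SD) = 0.5 × 4.992 × 0.79² × (1 + 0.028 × 6.45) = 1.84 mA.

Saturation; I_D = 1.84 mA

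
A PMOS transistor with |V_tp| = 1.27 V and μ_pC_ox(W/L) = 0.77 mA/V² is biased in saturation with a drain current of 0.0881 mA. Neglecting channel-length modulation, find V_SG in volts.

In saturation I_D = ½ k_p (V_SG − |V_tp|)², so V_SG − |V_tp| = √(2 I_D / k_p) = √(2 × 0.0881 / 0.77) = 0.478 V.
V_SG = 1.27 + 0.478 = 1.75 V.

V_SG = 1.75 V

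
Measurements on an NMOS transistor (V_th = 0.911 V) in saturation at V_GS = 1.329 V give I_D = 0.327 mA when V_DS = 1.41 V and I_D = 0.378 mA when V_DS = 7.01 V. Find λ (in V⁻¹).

With V_GS fixed, I_D ∝ (1 + λ V_DS) in saturation, so I_D2/I_D1 = (1 + λ V_DS2)/(1 + λ V_DS1).
0.378/0.327 = 1.156 = (1 + 7.01 λ)/(1 + 1.41 λ).
Solving: λ (I_D1 V_DS2 − I_D2 V_DS1) = I_D2 − I_D1, so λ = (0.378 − 0.327) / (0.327 × 7.01 − 0.378 × 1.41) = 0.051 / 1.76 = 0.029 V⁻¹.

λ = 0.0290 V⁻¹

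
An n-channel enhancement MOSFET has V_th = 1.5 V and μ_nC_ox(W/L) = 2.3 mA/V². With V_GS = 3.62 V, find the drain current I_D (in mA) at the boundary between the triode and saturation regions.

At the boundary V_DS = V_ov = V_GS − V_th = 3.62 − 1.5 = 2.12 V.
I_D = ½ k_n V_ov² = 0.5 × 2.3 × 2.12² = 5.17 mA.

I_D = 5.17 mA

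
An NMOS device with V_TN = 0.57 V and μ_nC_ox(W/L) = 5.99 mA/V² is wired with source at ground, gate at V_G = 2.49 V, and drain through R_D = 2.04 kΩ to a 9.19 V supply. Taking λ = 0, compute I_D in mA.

V_GS = V_G = 2.49 V, so V_ov = 2.49 − 0.57 = 1.92 V.
Assume saturation: I_D = ½ k_n V_ov² = 0.5 × 5.99 × 1.92² = 11 mA, giving V_DS = V_DD − I_D R_D = 9.19 − 11 × 2.04 = -13.3 V.
But -13.3 V < V_ov = 1.92 V, so the device is actually in triode.
In triode I_D = k_n[V_ov V_DS − ½ V_DS²] and I_D = (V_DD − V_DS)/R_D. Equating: 6.11 V_DS² − 24.46 V_DS + 9.19 = 0, giving V_DS = 0.42 V (the root below V_ov).
I_D = (9.19 − 0.42) / 2.04 = 4.3 mA.

I_D = 4.30 mA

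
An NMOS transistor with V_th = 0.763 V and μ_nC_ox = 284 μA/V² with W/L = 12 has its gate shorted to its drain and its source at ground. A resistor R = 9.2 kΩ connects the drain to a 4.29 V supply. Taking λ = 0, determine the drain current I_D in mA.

I_D = 0.335 mA

With gate tied to drain, V_GS = V_DS ≥ V_GS − V_th, so the device is in saturation.
k_n = μ_nC_ox · (W/L) = 3.408 mA/V².
KCL at the drain: ½ k_n (V_GS − V_th)² = (V_DD − V_GS)/R.
Let x = V_GS − 0.763. Then 15.7 x² + x − 3.527 = 0, giving x = 0.443 V (positive root), so V_GS = 1.21 V.
I_D = (V_DD − V_GS)/R = (4.29 − 1.21) / 9.2 = 0.335 mA.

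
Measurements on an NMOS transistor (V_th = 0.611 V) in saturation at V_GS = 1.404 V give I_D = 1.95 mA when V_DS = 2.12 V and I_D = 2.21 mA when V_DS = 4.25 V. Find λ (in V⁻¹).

With V_GS fixed, I_D ∝ (1 + λ V_DS) in saturation, so I_D2/I_D1 = (1 + λ V_DS2)/(1 + λ V_DS1).
2.21/1.95 = 1.133 = (1 + 4.25 λ)/(1 + 2.12 λ).
Solving: λ (I_D1 V_DS2 − I_D2 V_DS1) = I_D2 − I_D1, so λ = (2.21 − 1.95) / (1.95 × 4.25 − 2.21 × 2.12) = 0.26 / 3.6 = 0.0722 V⁻¹.

λ = 0.0722 V⁻¹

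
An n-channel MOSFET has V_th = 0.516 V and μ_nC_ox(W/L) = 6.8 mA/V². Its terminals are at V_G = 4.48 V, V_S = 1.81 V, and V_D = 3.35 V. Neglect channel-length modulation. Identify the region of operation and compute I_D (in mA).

Triode; I_D = 14.5 mA

V_GS = V_G − V_S = 4.48 − 1.81 = 2.67 V; V_DS = V_D − V_S = 3.35 − 1.81 = 1.54 V.
V_ov = V_GS − V_th = 2.67 − 0.516 = 2.15 V.
Since V_DS = 1.54 V < V_ov = 2.15 V, the device is in the triode region.
I_D = k_n [V_ov · V_DS − ½ V_DS²] = 6.8 × [2.15 × 1.54 − 0.5 × 1.54²] = 14.5 mA.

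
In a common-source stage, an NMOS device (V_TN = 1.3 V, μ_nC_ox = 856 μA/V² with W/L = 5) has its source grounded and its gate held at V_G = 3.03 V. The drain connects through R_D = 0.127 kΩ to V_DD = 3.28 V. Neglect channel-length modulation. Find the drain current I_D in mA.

I_D = 6.40 mA

V_GS = V_G = 3.03 V, so V_ov = 3.03 − 1.3 = 1.73 V.
k_n = μ_nC_ox · (W/L) = 4.28 mA/V².
Assume saturation: I_D = ½ k_n V_ov² = 0.5 × 4.28 × 1.73² = 6.4 mA, giving V_DS = V_DD − I_D R_D = 3.28 − 6.4 × 0.127 = 2.47 V.
V_DS = 2.47 V ≥ V_ov = 1.73 V, confirming saturation.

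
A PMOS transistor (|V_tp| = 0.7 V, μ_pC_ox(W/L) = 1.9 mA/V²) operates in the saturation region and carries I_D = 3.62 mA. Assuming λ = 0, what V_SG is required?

In saturation I_D = ½ k_p (V_SG − |V_tp|)², so V_SG − |V_tp| = √(2 I_D / k_p) = √(2 × 3.62 / 1.9) = 1.95 V.
V_SG = 0.7 + 1.95 = 2.65 V.

V_SG = 2.65 V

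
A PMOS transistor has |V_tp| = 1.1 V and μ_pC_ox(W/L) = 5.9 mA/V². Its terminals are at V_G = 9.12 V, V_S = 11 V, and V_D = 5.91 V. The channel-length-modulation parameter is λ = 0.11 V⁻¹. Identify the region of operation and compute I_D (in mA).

Saturation; I_D = 2.80 mA

V_SG = V_S − V_G = 11 − 9.12 = 1.88 V; V_SD = V_S − V_D = 11 − 5.91 = 5.09 V.
V_ov = V_SG − |V_tp| = 1.88 − 1.1 = 0.78 V.
Since V_SD = 5.09 V ≥ V_ov = 0.78 V, the device is in saturation.
I_D = ½ k_p V_ov² (1 + λ V_SD) = 0.5 × 5.9 × 0.78² × (1 + 0.11 × 5.09) = 2.8 mA.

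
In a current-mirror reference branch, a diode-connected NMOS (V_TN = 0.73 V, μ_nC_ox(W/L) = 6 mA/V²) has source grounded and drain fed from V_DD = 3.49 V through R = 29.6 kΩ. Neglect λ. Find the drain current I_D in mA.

I_D = 0.0875 mA

With gate tied to drain, V_GS = V_DS ≥ V_GS − V_TN, so the device is in saturation.
KCL at the drain: ½ k_n (V_GS − V_TN)² = (V_DD − V_GS)/R.
Let x = V_GS − 0.73. Then 88.8 x² + x − 2.76 = 0, giving x = 0.171 V (positive root), so V_GS = 0.901 V.
I_D = (V_DD − V_GS)/R = (3.49 − 0.901) / 29.6 = 0.0875 mA.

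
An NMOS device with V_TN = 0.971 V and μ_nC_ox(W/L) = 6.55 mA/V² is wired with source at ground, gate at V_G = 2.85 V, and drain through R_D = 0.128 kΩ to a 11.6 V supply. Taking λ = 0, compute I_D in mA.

V_GS = V_G = 2.85 V, so V_ov = 2.85 − 0.971 = 1.88 V.
Assume saturation: I_D = ½ k_n V_ov² = 0.5 × 6.55 × 1.88² = 11.6 mA, giving V_DS = V_DD − I_D R_D = 11.6 − 11.6 × 0.128 = 10.1 V.
V_DS = 10.1 V ≥ V_ov = 1.88 V, confirming saturation.

I_D = 11.6 mA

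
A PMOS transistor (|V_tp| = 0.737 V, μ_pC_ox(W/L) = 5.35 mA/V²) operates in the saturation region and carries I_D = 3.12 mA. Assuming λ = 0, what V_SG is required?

V_SG = 1.82 V

In saturation I_D = ½ k_p (V_SG − |V_tp|)², so V_SG − |V_tp| = √(2 I_D / k_p) = √(2 × 3.12 / 5.35) = 1.08 V.
V_SG = 0.737 + 1.08 = 1.82 V.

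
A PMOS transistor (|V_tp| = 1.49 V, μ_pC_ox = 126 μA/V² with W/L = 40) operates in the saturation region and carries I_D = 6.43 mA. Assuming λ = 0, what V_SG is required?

V_SG = 3.09 V

k_p = μ_pC_ox · (W/L) = 5.04 mA/V².
In saturation I_D = ½ k_p (V_SG − |V_tp|)², so V_SG − |V_tp| = √(2 I_D / k_p) = √(2 × 6.43 / 5.04) = 1.6 V.
V_SG = 1.49 + 1.6 = 3.09 V.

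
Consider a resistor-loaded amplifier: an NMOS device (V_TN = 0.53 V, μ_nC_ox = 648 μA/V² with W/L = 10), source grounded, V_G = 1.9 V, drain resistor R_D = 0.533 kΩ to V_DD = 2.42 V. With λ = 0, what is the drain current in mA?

I_D = 3.61 mA

V_GS = V_G = 1.9 V, so V_ov = 1.9 − 0.53 = 1.37 V.
k_n = μ_nC_ox · (W/L) = 6.48 mA/V².
Assume saturation: I_D = ½ k_n V_ov² = 0.5 × 6.48 × 1.37² = 6.08 mA, giving V_DS = V_DD − I_D R_D = 2.42 − 6.08 × 0.533 = -0.821 V.
But -0.821 V < V_ov = 1.37 V, so the device is actually in triode.
In triode I_D = k_n[V_ov V_DS − ½ V_DS²] and I_D = (V_DD − V_DS)/R_D. Equating: 1.73 V_DS² − 5.732 V_DS + 2.42 = 0, giving V_DS = 0.496 V (the root below V_ov).
I_D = (2.42 − 0.496) / 0.533 = 3.61 mA.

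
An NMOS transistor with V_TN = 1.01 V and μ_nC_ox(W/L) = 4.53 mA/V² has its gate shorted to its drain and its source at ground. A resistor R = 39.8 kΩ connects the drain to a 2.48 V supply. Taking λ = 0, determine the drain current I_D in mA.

With gate tied to drain, V_GS = V_DS ≥ V_GS − V_TN, so the device is in saturation.
KCL at the drain: ½ k_n (V_GS − V_TN)² = (V_DD − V_GS)/R.
Let x = V_GS − 1.01. Then 90.1 x² + x − 1.47 = 0, giving x = 0.122 V (positive root), so V_GS = 1.13 V.
I_D = (V_DD − V_GS)/R = (2.48 − 1.13) / 39.8 = 0.0339 mA.

I_D = 0.0339 mA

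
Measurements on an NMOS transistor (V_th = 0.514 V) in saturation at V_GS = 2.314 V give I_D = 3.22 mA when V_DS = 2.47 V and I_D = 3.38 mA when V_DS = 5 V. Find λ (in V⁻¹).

λ = 0.0206 V⁻¹

With V_GS fixed, I_D ∝ (1 + λ V_DS) in saturation, so I_D2/I_D1 = (1 + λ V_DS2)/(1 + λ V_DS1).
3.38/3.22 = 1.05 = (1 + 5 λ)/(1 + 2.47 λ).
Solving: λ (I_D1 V_DS2 − I_D2 V_DS1) = I_D2 − I_D1, so λ = (3.38 − 3.22) / (3.22 × 5 − 3.38 × 2.47) = 0.16 / 7.75 = 0.0206 V⁻¹.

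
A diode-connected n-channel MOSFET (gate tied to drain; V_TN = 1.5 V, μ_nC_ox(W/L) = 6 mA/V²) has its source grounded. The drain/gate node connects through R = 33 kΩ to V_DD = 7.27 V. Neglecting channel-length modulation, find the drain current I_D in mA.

I_D = 0.168 mA

With gate tied to drain, V_GS = V_DS ≥ V_GS − V_TN, so the device is in saturation.
KCL at the drain: ½ k_n (V_GS − V_TN)² = (V_DD − V_GS)/R.
Let x = V_GS − 1.5. Then 99 x² + x − 5.77 = 0, giving x = 0.236 V (positive root), so V_GS = 1.74 V.
I_D = (V_DD − V_GS)/R = (7.27 − 1.74) / 33 = 0.168 mA.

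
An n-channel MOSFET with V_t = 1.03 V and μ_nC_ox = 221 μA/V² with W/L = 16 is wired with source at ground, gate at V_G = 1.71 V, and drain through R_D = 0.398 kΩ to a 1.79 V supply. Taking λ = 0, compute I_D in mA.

V_GS = V_G = 1.71 V, so V_ov = 1.71 − 1.03 = 0.68 V.
k_n = μ_nC_ox · (W/L) = 3.536 mA/V².
Assume saturation: I_D = ½ k_n V_ov² = 0.5 × 3.536 × 0.68² = 0.818 mA, giving V_DS = V_DD − I_D R_D = 1.79 − 0.818 × 0.398 = 1.46 V.
V_DS = 1.46 V ≥ V_ov = 0.68 V, confirming saturation.

I_D = 0.818 mA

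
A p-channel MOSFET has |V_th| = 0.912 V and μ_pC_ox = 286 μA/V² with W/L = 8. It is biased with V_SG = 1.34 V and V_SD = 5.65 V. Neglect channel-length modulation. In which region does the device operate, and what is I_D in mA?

k_p = μ_pC_ox · (W/L) = 2.288 mA/V².
V_ov = V_SG − |V_th| = 1.34 − 0.912 = 0.428 V.
Since V_SD = 5.65 V ≥ V_ov = 0.428 V, the device is in saturation.
I_D = ½ k_p V_ov² = 0.5 × 2.288 × 0.428² = 0.21 mA.

Saturation; I_D = 0.210 mA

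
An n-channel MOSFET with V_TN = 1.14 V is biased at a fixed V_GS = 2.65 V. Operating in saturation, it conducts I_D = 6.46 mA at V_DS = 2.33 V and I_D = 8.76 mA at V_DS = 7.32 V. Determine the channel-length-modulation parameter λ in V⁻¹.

With V_GS fixed, I_D ∝ (1 + λ V_DS) in saturation, so I_D2/I_D1 = (1 + λ V_DS2)/(1 + λ V_DS1).
8.76/6.46 = 1.356 = (1 + 7.32 λ)/(1 + 2.33 λ).
Solving: λ (I_D1 V_DS2 − I_D2 V_DS1) = I_D2 − I_D1, so λ = (8.76 − 6.46) / (6.46 × 7.32 − 8.76 × 2.33) = 2.3 / 26.9 = 0.0856 V⁻¹.

λ = 0.0856 V⁻¹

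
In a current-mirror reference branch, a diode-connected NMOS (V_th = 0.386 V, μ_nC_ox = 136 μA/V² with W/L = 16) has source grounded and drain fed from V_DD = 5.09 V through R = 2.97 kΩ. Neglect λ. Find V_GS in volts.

V_GS = 1.45 V

With gate tied to drain, V_GS = V_DS ≥ V_GS − V_th, so the device is in saturation.
k_n = μ_nC_ox · (W/L) = 2.176 mA/V².
KCL at the drain: ½ k_n (V_GS − V_th)² = (V_DD − V_GS)/R.
Let x = V_GS − 0.386. Then 3.23 x² + x − 4.704 = 0, giving x = 1.06 V (positive root), so V_GS = 1.45 V.
I_D = (V_DD − V_GS)/R = (5.09 − 1.45) / 2.97 = 1.23 mA.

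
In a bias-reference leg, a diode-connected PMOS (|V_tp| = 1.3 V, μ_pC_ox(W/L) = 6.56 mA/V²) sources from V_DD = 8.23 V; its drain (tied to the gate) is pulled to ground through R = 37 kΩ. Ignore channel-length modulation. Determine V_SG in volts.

With gate tied to drain, V_SG = V_SD ≥ V_SG − |V_tp|, so the device is in saturation.
KCL at the drain: ½ k_p (V_SG − |V_tp|)² = (V_DD − V_SG)/R.
Let x = V_SG − 1.3. Then 121 x² + x − 6.93 = 0, giving x = 0.235 V (positive root), so V_SG = 1.53 V.
I_D = (V_DD − V_SG)/R = (8.23 − 1.53) / 37 = 0.181 mA.

V_SG = 1.53 V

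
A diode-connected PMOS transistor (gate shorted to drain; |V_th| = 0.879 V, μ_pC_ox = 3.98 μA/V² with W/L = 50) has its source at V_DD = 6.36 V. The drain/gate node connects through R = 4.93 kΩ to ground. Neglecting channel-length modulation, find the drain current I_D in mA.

With gate tied to drain, V_SG = V_SD ≥ V_SG − |V_th|, so the device is in saturation.
k_p = μ_pC_ox · (W/L) = 0.199 mA/V².
KCL at the drain: ½ k_p (V_SG − |V_th|)² = (V_DD − V_SG)/R.
Let x = V_SG − 0.879. Then 0.491 x² + x − 5.481 = 0, giving x = 2.48 V (positive root), so V_SG = 3.35 V.
I_D = (V_DD − V_SG)/R = (6.36 − 3.35) / 4.93 = 0.61 mA.

I_D = 0.610 mA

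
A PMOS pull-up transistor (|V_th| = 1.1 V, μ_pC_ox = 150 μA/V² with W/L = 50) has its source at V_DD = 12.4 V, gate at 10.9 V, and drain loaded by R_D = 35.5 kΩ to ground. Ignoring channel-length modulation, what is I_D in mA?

V_SG = V_DD − V_G = 12.4 − 10.9 = 1.5 V, so V_ov = 1.5 − 1.1 = 0.4 V.
k_p = μ_pC_ox · (W/L) = 7.5 mA/V².
Assume saturation: I_D = ½ k_p V_ov² = 0.5 × 7.5 × 0.4² = 0.6 mA, giving V_SD = V_DD − I_D R_D = 12.4 − 0.6 × 35.5 = -8.9 V.
But -8.9 V < V_ov = 0.4 V, so the device is actually in triode.
In triode I_D = k_p[V_ov V_SD − ½ V_SD²] and I_D = (V_DD − V_SD)/R_D. Equating: 133 V_SD² − 107.5 V_SD + 12.4 = 0, giving V_SD = 0.139 V (the root below V_ov).
I_D = (12.4 − 0.139) / 35.5 = 0.345 mA.

I_D = 0.345 mA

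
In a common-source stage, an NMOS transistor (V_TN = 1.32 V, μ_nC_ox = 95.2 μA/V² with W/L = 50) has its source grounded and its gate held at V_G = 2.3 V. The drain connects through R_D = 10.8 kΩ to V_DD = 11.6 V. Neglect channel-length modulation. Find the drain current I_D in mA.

I_D = 1.05 mA

V_GS = V_G = 2.3 V, so V_ov = 2.3 − 1.32 = 0.98 V.
k_n = μ_nC_ox · (W/L) = 4.76 mA/V².
Assume saturation: I_D = ½ k_n V_ov² = 0.5 × 4.76 × 0.98² = 2.29 mA, giving V_DS = V_DD − I_D R_D = 11.6 − 2.29 × 10.8 = -13.1 V.
But -13.1 V < V_ov = 0.98 V, so the device is actually in triode.
In triode I_D = k_n[V_ov V_DS − ½ V_DS²] and I_D = (V_DD − V_DS)/R_D. Equating: 25.7 V_DS² − 51.38 V_DS + 11.6 = 0, giving V_DS = 0.259 V (the root below V_ov).
I_D = (11.6 − 0.259) / 10.8 = 1.05 mA.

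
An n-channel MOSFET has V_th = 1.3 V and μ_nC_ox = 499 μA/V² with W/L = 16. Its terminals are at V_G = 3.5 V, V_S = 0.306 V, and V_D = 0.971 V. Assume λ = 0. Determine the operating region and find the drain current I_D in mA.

Triode; I_D = 8.29 mA

V_GS = V_G − V_S = 3.5 − 0.306 = 3.19 V; V_DS = V_D − V_S = 0.971 − 0.306 = 0.665 V.
k_n = μ_nC_ox · (W/L) = 7.984 mA/V².
V_ov = V_GS − V_th = 3.19 − 1.3 = 1.89 V.
Since V_DS = 0.665 V < V_ov = 1.89 V, the device is in the triode region.
I_D = k_n [V_ov · V_DS − ½ V_DS²] = 7.984 × [1.89 × 0.665 − 0.5 × 0.665²] = 8.29 mA.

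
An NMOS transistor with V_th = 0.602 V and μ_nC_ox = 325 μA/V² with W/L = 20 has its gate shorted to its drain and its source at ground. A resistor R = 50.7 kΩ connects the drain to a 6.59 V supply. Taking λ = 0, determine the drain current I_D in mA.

With gate tied to drain, V_GS = V_DS ≥ V_GS − V_th, so the device is in saturation.
k_n = μ_nC_ox · (W/L) = 6.5 mA/V².
KCL at the drain: ½ k_n (V_GS − V_th)² = (V_DD − V_GS)/R.
Let x = V_GS − 0.602. Then 165 x² + x − 5.988 = 0, giving x = 0.188 V (positive root), so V_GS = 0.79 V.
I_D = (V_DD − V_GS)/R = (6.59 − 0.79) / 50.7 = 0.114 mA.

I_D = 0.114 mA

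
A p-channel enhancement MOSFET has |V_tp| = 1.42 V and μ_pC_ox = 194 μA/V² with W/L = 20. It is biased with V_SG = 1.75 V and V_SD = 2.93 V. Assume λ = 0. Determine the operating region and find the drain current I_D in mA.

k_p = μ_pC_ox · (W/L) = 3.88 mA/V².
V_ov = V_SG − |V_tp| = 1.75 − 1.42 = 0.33 V.
Since V_SD = 2.93 V ≥ V_ov = 0.33 V, the device is in saturation.
I_D = ½ k_p V_ov² = 0.5 × 3.88 × 0.33² = 0.211 mA.

Saturation; I_D = 0.211 mA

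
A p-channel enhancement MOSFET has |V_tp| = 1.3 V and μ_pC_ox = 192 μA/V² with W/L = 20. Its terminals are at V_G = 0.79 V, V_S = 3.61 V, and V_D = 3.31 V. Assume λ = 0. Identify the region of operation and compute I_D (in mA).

V_SG = V_S − V_G = 3.61 − 0.79 = 2.82 V; V_SD = V_S − V_D = 3.61 − 3.31 = 0.3 V.
k_p = μ_pC_ox · (W/L) = 3.84 mA/V².
V_ov = V_SG − |V_tp| = 2.82 − 1.3 = 1.52 V.
Since V_SD = 0.3 V < V_ov = 1.52 V, the device is in the triode region.
I_D = k_p [V_ov · V_SD − ½ V_SD²] = 3.84 × [1.52 × 0.3 − 0.5 × 0.3²] = 1.58 mA.

Triode; I_D = 1.58 mA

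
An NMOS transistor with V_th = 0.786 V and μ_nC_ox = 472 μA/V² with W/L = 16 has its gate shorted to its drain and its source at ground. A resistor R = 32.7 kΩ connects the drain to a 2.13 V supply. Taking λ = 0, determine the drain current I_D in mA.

With gate tied to drain, V_GS = V_DS ≥ V_GS − V_th, so the device is in saturation.
k_n = μ_nC_ox · (W/L) = 7.552 mA/V².
KCL at the drain: ½ k_n (V_GS − V_th)² = (V_DD − V_GS)/R.
Let x = V_GS − 0.786. Then 123 x² + x − 1.344 = 0, giving x = 0.1 V (positive root), so V_GS = 0.886 V.
I_D = (V_DD − V_GS)/R = (2.13 − 0.886) / 32.7 = 0.038 mA.

I_D = 0.0380 mA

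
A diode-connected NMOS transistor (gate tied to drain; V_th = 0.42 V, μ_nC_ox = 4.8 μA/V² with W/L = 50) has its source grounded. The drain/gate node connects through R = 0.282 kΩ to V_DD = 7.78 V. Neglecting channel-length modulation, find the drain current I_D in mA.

I_D = 4.47 mA

With gate tied to drain, V_GS = V_DS ≥ V_GS − V_th, so the device is in saturation.
k_n = μ_nC_ox · (W/L) = 0.24 mA/V².
KCL at the drain: ½ k_n (V_GS − V_th)² = (V_DD − V_GS)/R.
Let x = V_GS − 0.42. Then 0.0338 x² + x − 7.36 = 0, giving x = 6.1 V (positive root), so V_GS = 6.52 V.
I_D = (V_DD − V_GS)/R = (7.78 − 6.52) / 0.282 = 4.47 mA.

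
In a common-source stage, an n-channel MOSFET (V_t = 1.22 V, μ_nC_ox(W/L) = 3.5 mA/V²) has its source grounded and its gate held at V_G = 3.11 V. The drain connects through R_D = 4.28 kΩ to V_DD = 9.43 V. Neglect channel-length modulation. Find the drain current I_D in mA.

I_D = 2.12 mA

V_GS = V_G = 3.11 V, so V_ov = 3.11 − 1.22 = 1.89 V.
Assume saturation: I_D = ½ k_n V_ov² = 0.5 × 3.5 × 1.89² = 6.25 mA, giving V_DS = V_DD − I_D R_D = 9.43 − 6.25 × 4.28 = -17.3 V.
But -17.3 V < V_ov = 1.89 V, so the device is actually in triode.
In triode I_D = k_n[V_ov V_DS − ½ V_DS²] and I_D = (V_DD − V_DS)/R_D. Equating: 7.49 V_DS² − 29.31 V_DS + 9.43 = 0, giving V_DS = 0.354 V (the root below V_ov).
I_D = (9.43 − 0.354) / 4.28 = 2.12 mA.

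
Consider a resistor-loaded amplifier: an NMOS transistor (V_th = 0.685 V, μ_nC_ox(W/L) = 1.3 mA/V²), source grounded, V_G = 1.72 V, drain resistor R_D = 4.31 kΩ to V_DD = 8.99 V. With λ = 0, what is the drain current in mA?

V_GS = V_G = 1.72 V, so V_ov = 1.72 − 0.685 = 1.03 V.
Assume saturation: I_D = ½ k_n V_ov² = 0.5 × 1.3 × 1.03² = 0.696 mA, giving V_DS = V_DD − I_D R_D = 8.99 − 0.696 × 4.31 = 5.99 V.
V_DS = 5.99 V ≥ V_ov = 1.03 V, confirming saturation.

I_D = 0.696 mA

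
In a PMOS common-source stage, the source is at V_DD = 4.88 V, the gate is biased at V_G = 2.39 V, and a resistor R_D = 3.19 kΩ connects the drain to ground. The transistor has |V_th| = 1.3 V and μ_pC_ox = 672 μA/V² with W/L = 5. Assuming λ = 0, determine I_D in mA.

I_D = 1.40 mA

V_SG = V_DD − V_G = 4.88 − 2.39 = 2.49 V, so V_ov = 2.49 − 1.3 = 1.19 V.
k_p = μ_pC_ox · (W/L) = 3.36 mA/V².
Assume saturation: I_D = ½ k_p V_ov² = 0.5 × 3.36 × 1.19² = 2.38 mA, giving V_SD = V_DD − I_D R_D = 4.88 − 2.38 × 3.19 = -2.71 V.
But -2.71 V < V_ov = 1.19 V, so the device is actually in triode.
In triode I_D = k_p[V_ov V_SD − ½ V_SD²] and I_D = (V_DD − V_SD)/R_D. Equating: 5.36 V_SD² − 13.75 V_SD + 4.88 = 0, giving V_SD = 0.425 V (the root below V_ov).
I_D = (4.88 − 0.425) / 3.19 = 1.4 mA.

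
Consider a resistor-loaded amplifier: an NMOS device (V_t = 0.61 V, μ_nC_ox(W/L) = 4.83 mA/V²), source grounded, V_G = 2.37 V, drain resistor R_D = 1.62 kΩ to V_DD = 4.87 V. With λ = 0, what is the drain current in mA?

I_D = 2.78 mA

V_GS = V_G = 2.37 V, so V_ov = 2.37 − 0.61 = 1.76 V.
Assume saturation: I_D = ½ k_n V_ov² = 0.5 × 4.83 × 1.76² = 7.48 mA, giving V_DS = V_DD − I_D R_D = 4.87 − 7.48 × 1.62 = -7.25 V.
But -7.25 V < V_ov = 1.76 V, so the device is actually in triode.
In triode I_D = k_n[V_ov V_DS − ½ V_DS²] and I_D = (V_DD − V_DS)/R_D. Equating: 3.91 V_DS² − 14.77 V_DS + 4.87 = 0, giving V_DS = 0.365 V (the root below V_ov).
I_D = (4.87 − 0.365) / 1.62 = 2.78 mA.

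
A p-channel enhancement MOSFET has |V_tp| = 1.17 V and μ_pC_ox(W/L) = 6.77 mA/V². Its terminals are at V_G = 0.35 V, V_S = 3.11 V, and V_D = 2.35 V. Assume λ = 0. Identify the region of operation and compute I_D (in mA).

Triode; I_D = 6.23 mA

V_SG = V_S − V_G = 3.11 − 0.35 = 2.76 V; V_SD = V_S − V_D = 3.11 − 2.35 = 0.76 V.
V_ov = V_SG − |V_tp| = 2.76 − 1.17 = 1.59 V.
Since V_SD = 0.76 V < V_ov = 1.59 V, the device is in the triode region.
I_D = k_p [V_ov · V_SD − ½ V_SD²] = 6.77 × [1.59 × 0.76 − 0.5 × 0.76²] = 6.23 mA.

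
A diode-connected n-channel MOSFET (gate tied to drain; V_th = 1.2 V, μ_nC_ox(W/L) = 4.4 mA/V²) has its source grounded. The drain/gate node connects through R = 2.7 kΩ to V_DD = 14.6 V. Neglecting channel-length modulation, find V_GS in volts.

V_GS = 2.62 V

With gate tied to drain, V_GS = V_DS ≥ V_GS − V_th, so the device is in saturation.
KCL at the drain: ½ k_n (V_GS − V_th)² = (V_DD − V_GS)/R.
Let x = V_GS − 1.2. Then 5.94 x² + x − 13.4 = 0, giving x = 1.42 V (positive root), so V_GS = 2.62 V.
I_D = (V_DD − V_GS)/R = (14.6 − 2.62) / 2.7 = 4.44 mA.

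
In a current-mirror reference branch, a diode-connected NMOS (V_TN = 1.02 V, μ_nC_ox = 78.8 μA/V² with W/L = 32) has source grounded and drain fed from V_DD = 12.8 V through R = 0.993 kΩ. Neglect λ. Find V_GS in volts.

V_GS = 3.71 V

With gate tied to drain, V_GS = V_DS ≥ V_GS − V_TN, so the device is in saturation.
k_n = μ_nC_ox · (W/L) = 2.522 mA/V².
KCL at the drain: ½ k_n (V_GS − V_TN)² = (V_DD − V_GS)/R.
Let x = V_GS − 1.02. Then 1.25 x² + x − 11.78 = 0, giving x = 2.69 V (positive root), so V_GS = 3.71 V.
I_D = (V_DD − V_GS)/R = (12.8 − 3.71) / 0.993 = 9.15 mA.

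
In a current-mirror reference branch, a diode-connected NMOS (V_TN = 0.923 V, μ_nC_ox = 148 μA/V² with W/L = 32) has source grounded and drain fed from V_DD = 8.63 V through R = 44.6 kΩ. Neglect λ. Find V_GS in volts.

V_GS = 1.19 V

With gate tied to drain, V_GS = V_DS ≥ V_GS − V_TN, so the device is in saturation.
k_n = μ_nC_ox · (W/L) = 4.736 mA/V².
KCL at the drain: ½ k_n (V_GS − V_TN)² = (V_DD − V_GS)/R.
Let x = V_GS − 0.923. Then 106 x² + x − 7.707 = 0, giving x = 0.265 V (positive root), so V_GS = 1.19 V.
I_D = (V_DD − V_GS)/R = (8.63 − 1.19) / 44.6 = 0.167 mA.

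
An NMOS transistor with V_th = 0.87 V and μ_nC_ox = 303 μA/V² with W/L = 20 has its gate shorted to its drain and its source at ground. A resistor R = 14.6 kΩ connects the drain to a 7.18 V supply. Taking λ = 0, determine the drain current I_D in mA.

With gate tied to drain, V_GS = V_DS ≥ V_GS − V_th, so the device is in saturation.
k_n = μ_nC_ox · (W/L) = 6.06 mA/V².
KCL at the drain: ½ k_n (V_GS − V_th)² = (V_DD − V_GS)/R.
Let x = V_GS − 0.87. Then 44.2 x² + x − 6.31 = 0, giving x = 0.367 V (positive root), so V_GS = 1.24 V.
I_D = (V_DD − V_GS)/R = (7.18 − 1.24) / 14.6 = 0.407 mA.

I_D = 0.407 mA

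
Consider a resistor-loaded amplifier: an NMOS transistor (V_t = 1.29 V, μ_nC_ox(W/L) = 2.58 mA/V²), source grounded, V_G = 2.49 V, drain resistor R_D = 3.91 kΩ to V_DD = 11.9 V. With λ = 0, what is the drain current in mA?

I_D = 1.86 mA

V_GS = V_G = 2.49 V, so V_ov = 2.49 − 1.29 = 1.2 V.
Assume saturation: I_D = ½ k_n V_ov² = 0.5 × 2.58 × 1.2² = 1.86 mA, giving V_DS = V_DD − I_D R_D = 11.9 − 1.86 × 3.91 = 4.64 V.
V_DS = 4.64 V ≥ V_ov = 1.2 V, confirming saturation.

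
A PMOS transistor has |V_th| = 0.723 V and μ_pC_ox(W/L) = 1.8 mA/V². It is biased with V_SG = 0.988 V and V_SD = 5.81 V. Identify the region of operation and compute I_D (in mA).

V_ov = V_SG − |V_th| = 0.988 − 0.723 = 0.265 V.
Since V_SD = 5.81 V ≥ V_ov = 0.265 V, the device is in saturation.
I_D = ½ k_p V_ov² = 0.5 × 1.8 × 0.265² = 0.0632 mA.

Saturation; I_D = 0.0632 mA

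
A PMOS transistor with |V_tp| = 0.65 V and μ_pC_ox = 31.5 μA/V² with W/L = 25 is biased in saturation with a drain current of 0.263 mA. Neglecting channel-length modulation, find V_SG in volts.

V_SG = 1.47 V

k_p = μ_pC_ox · (W/L) = 0.7875 mA/V².
In saturation I_D = ½ k_p (V_SG − |V_tp|)², so V_SG − |V_tp| = √(2 I_D / k_p) = √(2 × 0.263 / 0.7875) = 0.817 V.
V_SG = 0.65 + 0.817 = 1.47 V.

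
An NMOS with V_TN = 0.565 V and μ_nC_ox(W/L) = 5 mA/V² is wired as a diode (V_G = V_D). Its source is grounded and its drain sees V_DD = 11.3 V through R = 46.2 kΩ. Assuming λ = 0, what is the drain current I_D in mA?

I_D = 0.226 mA

With gate tied to drain, V_GS = V_DS ≥ V_GS − V_TN, so the device is in saturation.
KCL at the drain: ½ k_n (V_GS − V_TN)² = (V_DD − V_GS)/R.
Let x = V_GS − 0.565. Then 116 x² + x − 10.74 = 0, giving x = 0.301 V (positive root), so V_GS = 0.866 V.
I_D = (V_DD − V_GS)/R = (11.3 − 0.866) / 46.2 = 0.226 mA.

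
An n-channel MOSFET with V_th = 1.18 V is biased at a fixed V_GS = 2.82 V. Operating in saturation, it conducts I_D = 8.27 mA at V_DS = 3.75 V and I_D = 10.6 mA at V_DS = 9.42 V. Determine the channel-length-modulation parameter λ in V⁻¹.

λ = 0.0611 V⁻¹

With V_GS fixed, I_D ∝ (1 + λ V_DS) in saturation, so I_D2/I_D1 = (1 + λ V_DS2)/(1 + λ V_DS1).
10.6/8.27 = 1.282 = (1 + 9.42 λ)/(1 + 3.75 λ).
Solving: λ (I_D1 V_DS2 − I_D2 V_DS1) = I_D2 − I_D1, so λ = (10.6 − 8.27) / (8.27 × 9.42 − 10.6 × 3.75) = 2.33 / 38.2 = 0.0611 V⁻¹.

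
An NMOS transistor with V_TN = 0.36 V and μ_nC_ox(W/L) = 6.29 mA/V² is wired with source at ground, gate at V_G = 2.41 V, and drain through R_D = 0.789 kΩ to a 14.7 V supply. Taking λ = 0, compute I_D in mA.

I_D = 13.2 mA

V_GS = V_G = 2.41 V, so V_ov = 2.41 − 0.36 = 2.05 V.
Assume saturation: I_D = ½ k_n V_ov² = 0.5 × 6.29 × 2.05² = 13.2 mA, giving V_DS = V_DD − I_D R_D = 14.7 − 13.2 × 0.789 = 4.27 V.
V_DS = 4.27 V ≥ V_ov = 2.05 V, confirming saturation.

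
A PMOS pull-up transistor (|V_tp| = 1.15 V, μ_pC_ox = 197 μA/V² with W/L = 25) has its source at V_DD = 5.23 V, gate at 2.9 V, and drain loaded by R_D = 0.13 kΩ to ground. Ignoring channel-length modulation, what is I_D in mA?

V_SG = V_DD − V_G = 5.23 − 2.9 = 2.33 V, so V_ov = 2.33 − 1.15 = 1.18 V.
k_p = μ_pC_ox · (W/L) = 4.925 mA/V².
Assume saturation: I_D = ½ k_p V_ov² = 0.5 × 4.925 × 1.18² = 3.43 mA, giving V_SD = V_DD − I_D R_D = 5.23 − 3.43 × 0.13 = 4.78 V.
V_SD = 4.78 V ≥ V_ov = 1.18 V, confirming saturation.

I_D = 3.43 mA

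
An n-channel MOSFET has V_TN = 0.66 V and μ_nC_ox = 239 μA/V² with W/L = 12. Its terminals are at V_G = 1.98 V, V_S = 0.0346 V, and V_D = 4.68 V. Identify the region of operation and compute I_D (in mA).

V_GS = V_G − V_S = 1.98 − 0.0346 = 1.95 V; V_DS = V_D − V_S = 4.68 − 0.0346 = 4.65 V.
k_n = μ_nC_ox · (W/L) = 2.868 mA/V².
V_ov = V_GS − V_TN = 1.95 − 0.66 = 1.29 V.
Since V_DS = 4.65 V ≥ V_ov = 1.29 V, the device is in saturation.
I_D = ½ k_n V_ov² = 0.5 × 2.868 × 1.29² = 2.37 mA.

Saturation; I_D = 2.37 mA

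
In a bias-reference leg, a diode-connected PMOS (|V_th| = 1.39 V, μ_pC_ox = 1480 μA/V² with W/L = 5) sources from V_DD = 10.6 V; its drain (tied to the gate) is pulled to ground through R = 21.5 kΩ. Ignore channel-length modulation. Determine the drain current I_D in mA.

With gate tied to drain, V_SG = V_SD ≥ V_SG − |V_th|, so the device is in saturation.
k_p = μ_pC_ox · (W/L) = 7.4 mA/V².
KCL at the drain: ½ k_p (V_SG − |V_th|)² = (V_DD − V_SG)/R.
Let x = V_SG − 1.39. Then 79.5 x² + x − 9.21 = 0, giving x = 0.334 V (positive root), so V_SG = 1.72 V.
I_D = (V_DD − V_SG)/R = (10.6 − 1.72) / 21.5 = 0.413 mA.

I_D = 0.413 mA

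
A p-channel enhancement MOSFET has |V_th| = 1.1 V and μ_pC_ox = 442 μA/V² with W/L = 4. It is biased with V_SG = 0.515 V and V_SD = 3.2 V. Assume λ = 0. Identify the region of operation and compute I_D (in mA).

Cutoff; I_D = 0 mA

V_SG = 0.515 V < |V_th| = 1.1 V, so the transistor is in cutoff.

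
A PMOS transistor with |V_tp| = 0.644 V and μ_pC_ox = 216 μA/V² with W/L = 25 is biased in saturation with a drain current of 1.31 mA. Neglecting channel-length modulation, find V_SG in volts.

k_p = μ_pC_ox · (W/L) = 5.4 mA/V².
In saturation I_D = ½ k_p (V_SG − |V_tp|)², so V_SG − |V_tp| = √(2 I_D / k_p) = √(2 × 1.31 / 5.4) = 0.697 V.
V_SG = 0.644 + 0.697 = 1.34 V.

V_SG = 1.34 V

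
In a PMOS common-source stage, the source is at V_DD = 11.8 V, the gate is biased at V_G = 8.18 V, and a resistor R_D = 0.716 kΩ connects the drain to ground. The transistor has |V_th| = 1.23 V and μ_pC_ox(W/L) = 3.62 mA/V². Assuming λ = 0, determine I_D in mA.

I_D = 10.3 mA

V_SG = V_DD − V_G = 11.8 − 8.18 = 3.62 V, so V_ov = 3.62 − 1.23 = 2.39 V.
Assume saturation: I_D = ½ k_p V_ov² = 0.5 × 3.62 × 2.39² = 10.3 mA, giving V_SD = V_DD − I_D R_D = 11.8 − 10.3 × 0.716 = 4.4 V.
V_SD = 4.4 V ≥ V_ov = 2.39 V, confirming saturation.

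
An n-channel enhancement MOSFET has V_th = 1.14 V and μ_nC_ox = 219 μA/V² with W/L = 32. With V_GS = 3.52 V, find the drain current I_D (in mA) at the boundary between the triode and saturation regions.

I_D = 19.8 mA

At the boundary V_DS = V_ov = V_GS − V_th = 3.52 − 1.14 = 2.38 V.
k_n = μ_nC_ox · (W/L) = 7.008 mA/V².
I_D = ½ k_n V_ov² = 0.5 × 7.008 × 2.38² = 19.8 mA.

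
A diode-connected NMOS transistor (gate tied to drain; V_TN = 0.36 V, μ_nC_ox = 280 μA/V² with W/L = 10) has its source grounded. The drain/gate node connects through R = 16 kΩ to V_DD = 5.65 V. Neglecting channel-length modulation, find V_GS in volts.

With gate tied to drain, V_GS = V_DS ≥ V_GS − V_TN, so the device is in saturation.
k_n = μ_nC_ox · (W/L) = 2.8 mA/V².
KCL at the drain: ½ k_n (V_GS − V_TN)² = (V_DD − V_GS)/R.
Let x = V_GS − 0.36. Then 22.4 x² + x − 5.29 = 0, giving x = 0.464 V (positive root), so V_GS = 0.824 V.
I_D = (V_DD − V_GS)/R = (5.65 − 0.824) / 16 = 0.302 mA.

V_GS = 0.824 V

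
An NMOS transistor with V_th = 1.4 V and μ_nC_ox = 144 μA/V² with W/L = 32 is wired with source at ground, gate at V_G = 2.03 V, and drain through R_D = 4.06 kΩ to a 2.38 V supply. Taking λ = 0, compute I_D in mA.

I_D = 0.531 mA

V_GS = V_G = 2.03 V, so V_ov = 2.03 − 1.4 = 0.63 V.
k_n = μ_nC_ox · (W/L) = 4.608 mA/V².
Assume saturation: I_D = ½ k_n V_ov² = 0.5 × 4.608 × 0.63² = 0.914 mA, giving V_DS = V_DD − I_D R_D = 2.38 − 0.914 × 4.06 = -1.33 V.
But -1.33 V < V_ov = 0.63 V, so the device is actually in triode.
In triode I_D = k_n[V_ov V_DS − ½ V_DS²] and I_D = (V_DD − V_DS)/R_D. Equating: 9.35 V_DS² − 12.79 V_DS + 2.38 = 0, giving V_DS = 0.222 V (the root below V_ov).
I_D = (2.38 − 0.222) / 4.06 = 0.531 mA.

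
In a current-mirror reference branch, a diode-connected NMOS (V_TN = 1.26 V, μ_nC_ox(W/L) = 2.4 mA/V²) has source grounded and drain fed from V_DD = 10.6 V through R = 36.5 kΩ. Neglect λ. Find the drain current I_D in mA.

I_D = 0.244 mA

With gate tied to drain, V_GS = V_DS ≥ V_GS − V_TN, so the device is in saturation.
KCL at the drain: ½ k_n (V_GS − V_TN)² = (V_DD − V_GS)/R.
Let x = V_GS − 1.26. Then 43.8 x² + x − 9.34 = 0, giving x = 0.451 V (positive root), so V_GS = 1.71 V.
I_D = (V_DD − V_GS)/R = (10.6 − 1.71) / 36.5 = 0.244 mA.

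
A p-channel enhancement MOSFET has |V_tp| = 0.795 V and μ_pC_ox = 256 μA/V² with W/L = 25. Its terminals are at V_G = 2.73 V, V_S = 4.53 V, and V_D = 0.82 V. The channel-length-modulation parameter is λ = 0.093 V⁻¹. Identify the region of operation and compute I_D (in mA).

Saturation; I_D = 4.35 mA

V_SG = V_S − V_G = 4.53 − 2.73 = 1.8 V; V_SD = V_S − V_D = 4.53 − 0.82 = 3.71 V.
k_p = μ_pC_ox · (W/L) = 6.4 mA/V².
V_ov = V_SG − |V_tp| = 1.8 − 0.795 = 1.01 V.
Since V_SD = 3.71 V ≥ V_ov = 1.01 V, the device is in saturation.
I_D = ½ k_p V_ov² (1 + λ V_SD) = 0.5 × 6.4 × 1.01² × (1 + 0.093 × 3.71) = 4.35 mA.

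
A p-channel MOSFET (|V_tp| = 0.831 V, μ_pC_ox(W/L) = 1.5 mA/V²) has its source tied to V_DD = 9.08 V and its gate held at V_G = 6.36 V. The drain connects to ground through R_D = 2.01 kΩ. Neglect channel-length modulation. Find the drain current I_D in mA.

V_SG = V_DD − V_G = 9.08 − 6.36 = 2.72 V, so V_ov = 2.72 − 0.831 = 1.89 V.
Assume saturation: I_D = ½ k_p V_ov² = 0.5 × 1.5 × 1.89² = 2.68 mA, giving V_SD = V_DD − I_D R_D = 9.08 − 2.68 × 2.01 = 3.7 V.
V_SD = 3.7 V ≥ V_ov = 1.89 V, confirming saturation.

I_D = 2.68 mA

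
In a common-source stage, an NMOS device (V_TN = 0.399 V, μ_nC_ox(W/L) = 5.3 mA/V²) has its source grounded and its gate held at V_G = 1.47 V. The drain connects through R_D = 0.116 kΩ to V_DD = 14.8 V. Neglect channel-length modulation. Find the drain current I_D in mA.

V_GS = V_G = 1.47 V, so V_ov = 1.47 − 0.399 = 1.07 V.
Assume saturation: I_D = ½ k_n V_ov² = 0.5 × 5.3 × 1.07² = 3.04 mA, giving V_DS = V_DD − I_D R_D = 14.8 − 3.04 × 0.116 = 14.4 V.
V_DS = 14.4 V ≥ V_ov = 1.07 V, confirming saturation.

I_D = 3.04 mA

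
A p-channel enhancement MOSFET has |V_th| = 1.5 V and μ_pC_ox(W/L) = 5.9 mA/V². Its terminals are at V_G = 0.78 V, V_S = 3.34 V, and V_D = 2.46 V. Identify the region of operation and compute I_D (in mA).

Triode; I_D = 3.22 mA

V_SG = V_S − V_G = 3.34 − 0.78 = 2.56 V; V_SD = V_S − V_D = 3.34 − 2.46 = 0.88 V.
V_ov = V_SG − |V_th| = 2.56 − 1.5 = 1.06 V.
Since V_SD = 0.88 V < V_ov = 1.06 V, the device is in the triode region.
I_D = k_p [V_ov · V_SD − ½ V_SD²] = 5.9 × [1.06 × 0.88 − 0.5 × 0.88²] = 3.22 mA.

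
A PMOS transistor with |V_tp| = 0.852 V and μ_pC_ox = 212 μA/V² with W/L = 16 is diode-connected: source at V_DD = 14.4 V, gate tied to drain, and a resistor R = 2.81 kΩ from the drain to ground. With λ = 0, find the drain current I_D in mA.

With gate tied to drain, V_SG = V_SD ≥ V_SG − |V_tp|, so the device is in saturation.
k_p = μ_pC_ox · (W/L) = 3.392 mA/V².
KCL at the drain: ½ k_p (V_SG − |V_tp|)² = (V_DD − V_SG)/R.
Let x = V_SG − 0.852. Then 4.77 x² + x − 13.55 = 0, giving x = 1.58 V (positive root), so V_SG = 2.44 V.
I_D = (V_DD − V_SG)/R = (14.4 − 2.44) / 2.81 = 4.26 mA.

I_D = 4.26 mA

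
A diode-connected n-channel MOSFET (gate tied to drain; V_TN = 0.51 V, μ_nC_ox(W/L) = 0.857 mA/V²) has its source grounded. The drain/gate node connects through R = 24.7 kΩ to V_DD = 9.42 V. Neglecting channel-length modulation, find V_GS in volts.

V_GS = 1.38 V

With gate tied to drain, V_GS = V_DS ≥ V_GS − V_TN, so the device is in saturation.
KCL at the drain: ½ k_n (V_GS − V_TN)² = (V_DD − V_GS)/R.
Let x = V_GS − 0.51. Then 10.6 x² + x − 8.91 = 0, giving x = 0.871 V (positive root), so V_GS = 1.38 V.
I_D = (V_DD − V_GS)/R = (9.42 − 1.38) / 24.7 = 0.325 mA.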